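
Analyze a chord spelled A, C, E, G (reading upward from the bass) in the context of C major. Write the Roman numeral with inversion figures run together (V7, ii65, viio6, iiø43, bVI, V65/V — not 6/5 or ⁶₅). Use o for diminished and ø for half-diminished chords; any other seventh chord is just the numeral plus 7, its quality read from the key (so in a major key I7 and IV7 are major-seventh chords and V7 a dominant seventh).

vi7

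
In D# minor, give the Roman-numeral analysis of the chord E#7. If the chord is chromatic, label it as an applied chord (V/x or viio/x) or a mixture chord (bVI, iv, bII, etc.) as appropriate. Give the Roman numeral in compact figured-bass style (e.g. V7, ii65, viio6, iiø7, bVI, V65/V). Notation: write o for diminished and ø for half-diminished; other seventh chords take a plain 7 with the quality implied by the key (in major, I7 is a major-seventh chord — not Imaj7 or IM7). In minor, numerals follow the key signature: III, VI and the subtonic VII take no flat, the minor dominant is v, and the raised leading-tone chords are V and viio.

V7/V

The pitches E#-G##-B#-D# form a dominant seventh chord rooted on E#.
E# is not a diatonic chord root with this quality in D# minor, but it lies a perfect fifth above A# (V), so the chord functions as an applied dominant of V.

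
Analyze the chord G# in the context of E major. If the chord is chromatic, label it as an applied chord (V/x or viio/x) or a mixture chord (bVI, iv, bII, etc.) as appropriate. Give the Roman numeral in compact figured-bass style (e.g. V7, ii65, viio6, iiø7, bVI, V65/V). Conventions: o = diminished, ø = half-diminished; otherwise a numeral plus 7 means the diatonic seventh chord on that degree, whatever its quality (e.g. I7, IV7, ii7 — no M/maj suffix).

V/vi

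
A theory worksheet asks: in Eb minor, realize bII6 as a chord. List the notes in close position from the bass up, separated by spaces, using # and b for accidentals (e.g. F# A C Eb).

Ab Cb Fb

bII6 is the Neapolitan sixth — a major triad on the lowered second degree, here in its customary first inversion. In Eb minor that root is Fb.
So the chord is Fb-Ab-Cb.
With the 6 figure the chord is in first inversion; from the bass Ab upward in close position it reads Ab-Cb-Fb.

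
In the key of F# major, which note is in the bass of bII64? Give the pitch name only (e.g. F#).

bII in F# major has root G; the chord is G-B-D.
The figure 64 means second inversion — the fifth is in the bass.

D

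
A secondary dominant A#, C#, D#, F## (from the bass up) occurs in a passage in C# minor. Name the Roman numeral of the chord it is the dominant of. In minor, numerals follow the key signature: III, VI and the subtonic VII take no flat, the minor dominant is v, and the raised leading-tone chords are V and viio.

V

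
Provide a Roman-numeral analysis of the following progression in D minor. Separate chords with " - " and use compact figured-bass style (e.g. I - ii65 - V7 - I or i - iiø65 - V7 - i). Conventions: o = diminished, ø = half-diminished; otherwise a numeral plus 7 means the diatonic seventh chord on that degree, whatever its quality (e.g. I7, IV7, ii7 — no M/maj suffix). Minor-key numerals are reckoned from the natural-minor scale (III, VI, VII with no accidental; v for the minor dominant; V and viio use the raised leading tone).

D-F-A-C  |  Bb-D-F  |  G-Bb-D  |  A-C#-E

i7 - VI - iv - V

D-F-A-C: minor seventh chord on D = scale degree 1 → i7.
Bb-D-F: major triad on Bb = scale degree 6 → VI.
G-Bb-D has root G, degree 4 in D minor, so iv.
A-C#-E has root A, degree 5 in D minor, so V.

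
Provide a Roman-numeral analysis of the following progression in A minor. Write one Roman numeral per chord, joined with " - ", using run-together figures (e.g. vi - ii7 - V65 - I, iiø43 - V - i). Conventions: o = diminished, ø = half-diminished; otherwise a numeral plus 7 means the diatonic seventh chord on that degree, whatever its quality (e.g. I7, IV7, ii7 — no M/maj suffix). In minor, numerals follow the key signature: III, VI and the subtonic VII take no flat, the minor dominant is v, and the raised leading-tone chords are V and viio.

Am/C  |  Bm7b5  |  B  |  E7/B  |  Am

Am/C has root A, degree 1 in A minor, so i6.
Bm7b5: root B is the supertonic; half-diminished seventh chord there is iiø7.
B is the secondary dominant of V (major triad on B): V/V.
E7/B: root E is the dominant; dominant seventh chord there is V43.
Am has root A, degree 1 in A minor, so i.

i6 - iiø7 - V/V - V43 - i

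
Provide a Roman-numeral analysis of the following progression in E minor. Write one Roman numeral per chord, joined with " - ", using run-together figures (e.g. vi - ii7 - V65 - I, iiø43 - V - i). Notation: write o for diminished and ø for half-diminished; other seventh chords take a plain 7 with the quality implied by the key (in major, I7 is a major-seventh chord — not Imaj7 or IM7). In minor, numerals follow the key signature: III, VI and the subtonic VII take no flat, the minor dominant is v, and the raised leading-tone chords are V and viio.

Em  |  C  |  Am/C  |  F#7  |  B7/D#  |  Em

i - VI - iv6 - V7/V - V65 - i

Em: root E is the tonic; minor triad there is i.
C: root C is the submediant; major triad there is VI.
Am/C: minor triad on A = scale degree 4 → iv6.
F#7: chromatic; F# is V of V, so V7/V.
B7/D# has root B, degree 5 in E minor, so V65.
Em: minor triad on E = scale degree 1 → i.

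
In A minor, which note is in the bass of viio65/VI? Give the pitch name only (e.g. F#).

G

The applied chord viio65/VI is rooted on E: E-G-Bb-Db.
The figure 65 means first inversion — the third is in the bass.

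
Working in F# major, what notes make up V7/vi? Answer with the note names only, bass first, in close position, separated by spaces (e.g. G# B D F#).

A# C## E# G#

The slash means an applied dominant: we want the dominant of vi. In F# major, vi is D# minor, and its dominant is built on A#.
Building a dominant seventh chord on A# gives A#-C##-E#-G#.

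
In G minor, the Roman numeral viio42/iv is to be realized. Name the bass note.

The applied chord viio42/iv is rooted on B: B-D-F-Ab.
The figure 42 means third inversion — the seventh is in the bass.

Ab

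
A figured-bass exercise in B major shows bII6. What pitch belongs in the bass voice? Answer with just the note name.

bII in B major has root C; the chord is C-E-G.
The figure 6 means first inversion — the third is in the bass.

E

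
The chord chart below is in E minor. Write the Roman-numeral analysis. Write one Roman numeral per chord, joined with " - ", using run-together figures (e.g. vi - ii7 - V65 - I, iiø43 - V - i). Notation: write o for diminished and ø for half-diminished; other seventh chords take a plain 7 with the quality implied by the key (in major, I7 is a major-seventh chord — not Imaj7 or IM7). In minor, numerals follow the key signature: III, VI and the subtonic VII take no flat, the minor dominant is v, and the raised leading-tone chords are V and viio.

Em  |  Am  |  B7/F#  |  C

i - iv - V43 - VI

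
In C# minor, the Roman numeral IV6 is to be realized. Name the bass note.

A#

IV in C# minor has root F#; the chord is F#-A#-C#.
The figure 6 means first inversion — the third is in the bass.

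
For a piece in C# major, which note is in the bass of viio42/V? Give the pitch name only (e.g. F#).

E

The applied chord viio42/V is rooted on F##: F##-A#-C#-E.
The figure 42 means third inversion — the seventh is in the bass.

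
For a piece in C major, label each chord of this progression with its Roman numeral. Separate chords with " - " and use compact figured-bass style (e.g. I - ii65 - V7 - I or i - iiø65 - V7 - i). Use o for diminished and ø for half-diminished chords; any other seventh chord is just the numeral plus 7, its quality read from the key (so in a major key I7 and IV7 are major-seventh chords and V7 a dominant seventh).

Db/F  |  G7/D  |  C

Db/F: major triad on Db — chromatic; Db is the lowered second degree, so this is the Neapolitan sixth, bII6 (third, F, in the bass — hence the 6).
G7/D: dominant seventh chord on G = scale degree 5 → V43.
C: root C is the tonic; major triad there is I.

bII6 - V43 - I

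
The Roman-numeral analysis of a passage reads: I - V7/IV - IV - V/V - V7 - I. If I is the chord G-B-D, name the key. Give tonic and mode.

G major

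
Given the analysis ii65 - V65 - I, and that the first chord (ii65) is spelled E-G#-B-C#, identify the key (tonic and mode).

The chord C#m7/E is a minor seventh chord rooted on C#; its label is ii65.
Counting down one scale step from C# places the tonic on B; a minor seventh chord on degree 2 is diatonic only in major.

B major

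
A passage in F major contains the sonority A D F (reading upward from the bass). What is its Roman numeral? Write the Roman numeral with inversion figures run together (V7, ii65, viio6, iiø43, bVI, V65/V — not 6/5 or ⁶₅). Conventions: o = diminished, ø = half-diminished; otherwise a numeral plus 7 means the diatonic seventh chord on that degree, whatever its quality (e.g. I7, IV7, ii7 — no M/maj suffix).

vi64

Stacked in thirds the chord is D-F-A: a minor triad on D.
D is scale degree 6 in F major, and a minor triad on that degree is written vi.
With A in the bass the chord is in second inversion, so the figured bass is 64.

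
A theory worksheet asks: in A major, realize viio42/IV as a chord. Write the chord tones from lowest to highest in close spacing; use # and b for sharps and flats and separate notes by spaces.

Bb C# E G

The slash marks an applied leading-tone chord: viio of IV. In A major, IV is D, so the leading tone to it is C#, a half step below.
Building a fully diminished seventh chord on C# gives C#-E-G-Bb.
The figured bass 42 indicates third inversion, placing the seventh (Bb) in the bass: Bb-C#-E-G.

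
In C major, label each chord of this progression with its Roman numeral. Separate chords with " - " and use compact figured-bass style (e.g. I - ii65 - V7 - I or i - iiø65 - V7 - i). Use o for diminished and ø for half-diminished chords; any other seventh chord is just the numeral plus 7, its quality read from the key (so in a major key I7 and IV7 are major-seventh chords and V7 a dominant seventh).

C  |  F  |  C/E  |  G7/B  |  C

C: major triad on C = scale degree 1 → I.
F: root F is the subdominant; major triad there is IV.
C/E has root C, degree 1 in C major, so I6.
G7/B: dominant seventh chord on G = scale degree 5 → V65.
C: major triad on C = scale degree 1 → I.

I - IV - I6 - V65 - I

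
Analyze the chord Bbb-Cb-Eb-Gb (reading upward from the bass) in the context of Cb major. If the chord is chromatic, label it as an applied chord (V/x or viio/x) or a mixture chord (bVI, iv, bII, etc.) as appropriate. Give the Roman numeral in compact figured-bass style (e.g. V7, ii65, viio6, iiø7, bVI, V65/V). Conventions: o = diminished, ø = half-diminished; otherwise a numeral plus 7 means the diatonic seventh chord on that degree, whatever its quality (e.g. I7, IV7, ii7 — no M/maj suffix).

The pitches Cb-Eb-Gb-Bbb form a dominant seventh chord rooted on Cb.
Cb is not a diatonic chord root with this quality in Cb major, but it lies a perfect fifth above Fb (IV), so the chord functions as an applied dominant of IV.
With Bbb in the bass the chord is in third inversion, so the figured bass is 42.

V42/IV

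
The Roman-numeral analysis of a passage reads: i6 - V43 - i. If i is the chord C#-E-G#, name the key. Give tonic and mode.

C# minor

The anchor chord is a minor triad on C#, labeled i.
If C# is scale degree 1 and the mode makes that degree carry a minor triad, the tonic is C# and the mode is minor.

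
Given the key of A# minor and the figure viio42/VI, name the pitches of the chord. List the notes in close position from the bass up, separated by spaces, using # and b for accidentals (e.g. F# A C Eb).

D E# G# B

The slash marks an applied leading-tone chord: viio of VI. In A# minor, VI is F#, so the leading tone to it is E#, a half step below.
Building a fully diminished seventh chord on E# gives E#-G#-B-D.
With the 42 figure the chord is in third inversion; from the bass D upward in close position it reads D-E#-G#-B.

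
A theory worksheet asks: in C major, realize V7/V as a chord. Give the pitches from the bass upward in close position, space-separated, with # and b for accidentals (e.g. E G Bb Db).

V7/V is a secondary dominant — the dominant seventh of V. V in C major is G, so the applied chord's root is D, a perfect fifth above.
Building a dominant seventh chord on D gives D-F#-A-C.

D F# A C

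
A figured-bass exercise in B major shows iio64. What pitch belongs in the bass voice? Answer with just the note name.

G

iio in B major has root C#; the chord is C#-E-G.
The figure 64 means second inversion — the fifth is in the bass.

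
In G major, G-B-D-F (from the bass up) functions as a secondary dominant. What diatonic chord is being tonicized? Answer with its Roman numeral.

IV

The chord is a dominant seventh chord on G.
A dominant resolves down a perfect fifth: G → C. In G major, C is scale degree 4, i.e. IV.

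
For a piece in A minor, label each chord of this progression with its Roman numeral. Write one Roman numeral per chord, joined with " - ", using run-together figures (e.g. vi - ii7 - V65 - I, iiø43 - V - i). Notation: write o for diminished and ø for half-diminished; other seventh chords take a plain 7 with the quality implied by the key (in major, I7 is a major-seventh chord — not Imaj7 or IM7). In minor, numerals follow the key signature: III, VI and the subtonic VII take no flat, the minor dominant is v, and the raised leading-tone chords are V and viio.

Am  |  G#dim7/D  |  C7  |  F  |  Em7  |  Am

i - viio43 - V7/VI - VI - v7 - i

Am: root A is the tonic; minor triad there is i.
G#dim7/D has root G#, degree 7 in A minor, so viio43.
C7 is the secondary dominant of VI (dominant seventh chord on C): V7/VI.
F: major triad on F = scale degree 6 → VI.
Em7: minor seventh chord on E = scale degree 5 → v7.
Am has root A, degree 1 in A minor, so i.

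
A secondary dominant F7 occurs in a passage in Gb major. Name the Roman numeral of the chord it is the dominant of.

The chord is a dominant seventh chord on F.
A dominant resolves down a perfect fifth: F → Bb. In Gb major, Bb is scale degree 3, i.e. iii.

iii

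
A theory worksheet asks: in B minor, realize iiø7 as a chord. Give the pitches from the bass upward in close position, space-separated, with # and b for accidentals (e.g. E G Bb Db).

C# E G B

In B minor, the second degree is C#, and the diatonic chord built there is a half-diminished seventh chord.
That chord is spelled C#-E-G-B.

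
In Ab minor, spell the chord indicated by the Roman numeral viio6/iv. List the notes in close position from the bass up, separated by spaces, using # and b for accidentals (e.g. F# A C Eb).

Eb Gb C

viio6/iv is a secondary leading-tone chord. The target iv is Db in Ab minor; the applied chord is rooted a semitone below, on C.
Building a diminished triad on C gives C-Eb-Gb.
With the 6 figure the chord is in first inversion; from the bass Eb upward in close position it reads Eb-Gb-C.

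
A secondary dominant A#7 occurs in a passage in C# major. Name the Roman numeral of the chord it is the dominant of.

ii

The chord is a dominant seventh chord on A#.
A dominant resolves down a perfect fifth: A# → D#. In C# major, D# is scale degree 2, i.e. ii.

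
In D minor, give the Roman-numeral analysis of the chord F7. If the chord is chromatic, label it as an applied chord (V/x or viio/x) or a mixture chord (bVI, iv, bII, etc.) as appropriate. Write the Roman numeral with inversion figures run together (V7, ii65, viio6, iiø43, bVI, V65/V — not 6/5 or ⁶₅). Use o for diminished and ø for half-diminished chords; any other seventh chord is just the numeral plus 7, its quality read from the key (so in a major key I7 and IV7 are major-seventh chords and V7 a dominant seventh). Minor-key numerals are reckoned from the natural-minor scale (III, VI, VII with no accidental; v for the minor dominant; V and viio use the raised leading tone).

V7/VI

The pitches F-A-C-Eb form a dominant seventh chord rooted on F.
F is not a diatonic chord root with this quality in D minor, but it lies a perfect fifth above Bb (VI), so the chord functions as an applied dominant of VI.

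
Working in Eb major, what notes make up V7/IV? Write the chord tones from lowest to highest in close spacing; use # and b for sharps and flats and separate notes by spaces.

V7/IV is a secondary dominant — the dominant seventh of IV. IV in Eb major is Ab, so the applied chord's root is Eb, a perfect fifth above.
Building a dominant seventh chord on Eb gives Eb-G-Bb-Db.

Eb G Bb Db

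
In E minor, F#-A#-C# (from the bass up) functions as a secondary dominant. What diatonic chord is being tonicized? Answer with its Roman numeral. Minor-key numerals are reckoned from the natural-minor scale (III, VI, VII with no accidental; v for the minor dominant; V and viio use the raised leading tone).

The chord is a major triad on F#.
A dominant resolves down a perfect fifth: F# → B. In E minor, B is scale degree 5, i.e. V.

V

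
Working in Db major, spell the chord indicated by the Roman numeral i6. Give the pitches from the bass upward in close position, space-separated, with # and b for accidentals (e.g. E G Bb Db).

Fb Ab Db

i6 is the minor tonic, borrowed from the parallel minor. In Db major that root is Db.
So the chord is Db-Fb-Ab.
With the 6 figure the chord is in first inversion; from the bass Fb upward in close position it reads Fb-Ab-Db.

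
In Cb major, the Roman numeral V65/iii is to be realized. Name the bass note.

The applied chord V65/iii is rooted on Bb: Bb-D-F-Ab.
The figure 65 means first inversion — the third is in the bass.

D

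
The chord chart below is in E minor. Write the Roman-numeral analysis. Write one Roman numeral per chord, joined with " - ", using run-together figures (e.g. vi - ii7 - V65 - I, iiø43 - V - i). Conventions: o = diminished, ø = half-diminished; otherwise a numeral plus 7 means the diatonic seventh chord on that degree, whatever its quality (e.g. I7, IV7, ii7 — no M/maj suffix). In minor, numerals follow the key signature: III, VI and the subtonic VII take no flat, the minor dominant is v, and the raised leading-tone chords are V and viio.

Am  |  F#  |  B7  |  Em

Am: minor triad on A = scale degree 4 → iv.
F#: a major triad on F#, the applied dominant of V → V/V.
B7: root B is the dominant; dominant seventh chord there is V7.
Em: minor triad on E = scale degree 1 → i.

iv - V/V - V7 - i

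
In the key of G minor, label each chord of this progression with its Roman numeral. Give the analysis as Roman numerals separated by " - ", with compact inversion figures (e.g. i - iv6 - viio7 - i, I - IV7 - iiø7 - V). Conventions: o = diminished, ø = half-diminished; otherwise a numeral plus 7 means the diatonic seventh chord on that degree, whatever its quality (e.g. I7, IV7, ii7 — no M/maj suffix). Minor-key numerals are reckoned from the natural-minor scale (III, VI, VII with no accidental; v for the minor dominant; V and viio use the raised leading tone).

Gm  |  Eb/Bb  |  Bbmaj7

Gm: root G is the tonic; minor triad there is i.
Eb/Bb has root Eb, degree 6 in G minor, so VI64.
Bbmaj7 has root Bb, degree 3 in G minor, so III7.

i - VI64 - III7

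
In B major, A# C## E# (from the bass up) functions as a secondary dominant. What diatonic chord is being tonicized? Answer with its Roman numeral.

The chord is a major triad on A#.
A dominant resolves down a perfect fifth: A# → D#. In B major, D# is scale degree 3, i.e. iii.

iii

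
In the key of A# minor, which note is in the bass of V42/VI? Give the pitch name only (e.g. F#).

The applied chord V42/VI is rooted on C#: C#-E#-G#-B.
The figure 42 means third inversion — the seventh is in the bass.

B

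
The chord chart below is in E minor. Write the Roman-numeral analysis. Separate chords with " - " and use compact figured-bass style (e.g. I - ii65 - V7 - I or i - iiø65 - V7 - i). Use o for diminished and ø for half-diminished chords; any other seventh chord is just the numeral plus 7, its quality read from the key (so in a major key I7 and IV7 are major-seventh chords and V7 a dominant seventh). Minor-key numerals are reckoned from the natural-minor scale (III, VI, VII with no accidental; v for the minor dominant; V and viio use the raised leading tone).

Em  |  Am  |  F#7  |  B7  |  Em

i - iv - V7/V - V7 - i

Em: root E is the tonic; minor triad there is i.
Am has root A, degree 4 in E minor, so iv.
F#7 is the secondary dominant of V (dominant seventh chord on F#): V7/V.
B7: dominant seventh chord on B = scale degree 5 → V7.
Em: minor triad on E = scale degree 1 → i.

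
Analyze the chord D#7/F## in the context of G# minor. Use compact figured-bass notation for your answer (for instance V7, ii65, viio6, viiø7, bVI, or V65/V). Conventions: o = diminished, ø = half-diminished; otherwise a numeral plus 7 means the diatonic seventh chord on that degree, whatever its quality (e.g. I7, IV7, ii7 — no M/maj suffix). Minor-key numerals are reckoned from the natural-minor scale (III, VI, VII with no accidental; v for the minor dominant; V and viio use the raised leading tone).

V65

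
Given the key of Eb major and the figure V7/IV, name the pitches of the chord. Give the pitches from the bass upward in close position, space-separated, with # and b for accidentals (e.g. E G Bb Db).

Eb G Bb Db

The slash means an applied dominant: we want the dominant of IV. In Eb major, IV is Ab major, and its dominant is built on Eb.
Building a dominant seventh chord on Eb gives Eb-G-Bb-Db.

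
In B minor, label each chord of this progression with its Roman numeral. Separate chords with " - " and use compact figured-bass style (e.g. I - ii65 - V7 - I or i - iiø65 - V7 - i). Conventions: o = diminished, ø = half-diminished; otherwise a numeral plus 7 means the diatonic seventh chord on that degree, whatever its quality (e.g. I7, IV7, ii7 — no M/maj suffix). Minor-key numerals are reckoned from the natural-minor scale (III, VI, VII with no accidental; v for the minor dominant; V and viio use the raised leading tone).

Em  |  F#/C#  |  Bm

Em: minor triad on E = scale degree 4 → iv.
F#/C#: root F# is the dominant; major triad there is V64.
Bm: minor triad on B = scale degree 1 → i.

iv - V64 - i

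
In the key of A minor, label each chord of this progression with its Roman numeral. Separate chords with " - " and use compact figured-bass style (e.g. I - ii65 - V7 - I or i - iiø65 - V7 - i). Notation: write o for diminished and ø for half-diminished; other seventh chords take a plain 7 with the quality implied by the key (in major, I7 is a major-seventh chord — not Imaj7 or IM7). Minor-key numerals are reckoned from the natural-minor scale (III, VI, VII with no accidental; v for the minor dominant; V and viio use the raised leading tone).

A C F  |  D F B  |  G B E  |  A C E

VI6 - iio6 - v6 - i

A-C-F: major triad on F = scale degree 6 → VI6.
D-F-B: diminished triad on B = scale degree 2 → iio6.
G-B-E: root E is the dominant; minor triad there is v6.
A-C-E has root A, degree 1 in A minor, so i.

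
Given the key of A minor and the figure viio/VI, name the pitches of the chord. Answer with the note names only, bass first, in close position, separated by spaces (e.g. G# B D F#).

E G Bb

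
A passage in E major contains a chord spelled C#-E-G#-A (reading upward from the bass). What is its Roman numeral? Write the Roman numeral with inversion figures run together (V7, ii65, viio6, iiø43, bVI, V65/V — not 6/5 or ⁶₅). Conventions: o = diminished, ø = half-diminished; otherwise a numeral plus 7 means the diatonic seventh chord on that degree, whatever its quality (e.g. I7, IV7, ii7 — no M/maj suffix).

IV65

The pitches A-C#-E-G# form a major seventh chord rooted on A.
In E major, A is the subdominant; the diatonic major seventh chord there is IV7.
With C# in the bass the chord is in first inversion, so the figured bass is 65.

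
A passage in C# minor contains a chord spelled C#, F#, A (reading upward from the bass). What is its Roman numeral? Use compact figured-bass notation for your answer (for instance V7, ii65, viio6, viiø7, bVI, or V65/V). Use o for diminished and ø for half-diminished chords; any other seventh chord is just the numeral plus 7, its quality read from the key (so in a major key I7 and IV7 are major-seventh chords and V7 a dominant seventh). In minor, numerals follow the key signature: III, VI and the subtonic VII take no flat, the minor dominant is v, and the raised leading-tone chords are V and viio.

iv64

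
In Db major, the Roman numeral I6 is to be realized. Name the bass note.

F

I in Db major has root Db; the chord is Db-F-Ab.
The figure 6 means first inversion — the third is in the bass.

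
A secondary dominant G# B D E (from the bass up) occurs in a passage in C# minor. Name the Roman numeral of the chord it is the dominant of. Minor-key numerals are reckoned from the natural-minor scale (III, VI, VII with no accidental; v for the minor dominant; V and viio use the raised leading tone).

VI

The chord is a dominant seventh chord on E.
A dominant resolves down a perfect fifth: E → A. In C# minor, A is scale degree 6, i.e. VI.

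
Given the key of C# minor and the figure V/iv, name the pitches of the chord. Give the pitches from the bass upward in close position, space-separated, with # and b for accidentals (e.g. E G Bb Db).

C# E# G#

The slash means an applied dominant: we want the dominant of iv. In C# minor, iv is F# minor, and its dominant is built on C#.
Building a major triad on C# gives C#-E#-G#.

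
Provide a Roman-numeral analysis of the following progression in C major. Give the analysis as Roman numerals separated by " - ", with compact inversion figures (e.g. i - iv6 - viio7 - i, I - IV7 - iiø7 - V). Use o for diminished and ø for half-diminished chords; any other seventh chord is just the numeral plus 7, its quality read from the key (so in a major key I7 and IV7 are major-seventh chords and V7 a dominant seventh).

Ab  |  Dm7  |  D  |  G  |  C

Ab is non-diatonic — bVI, a mixture chord from C minor.
Dm7: minor seventh chord on D = scale degree 2 → ii7.
D is the secondary dominant of V (major triad on D): V/V.
G has root G, degree 5 in C major, so V.
C has root C, degree 1 in C major, so I.

bVI - ii7 - V/V - V - I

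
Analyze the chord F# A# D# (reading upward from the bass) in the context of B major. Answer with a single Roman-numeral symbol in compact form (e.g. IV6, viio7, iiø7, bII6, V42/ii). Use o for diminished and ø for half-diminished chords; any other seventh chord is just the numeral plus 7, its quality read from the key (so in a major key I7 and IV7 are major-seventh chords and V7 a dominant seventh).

Stacked in thirds the chord is D#-F#-A#: a minor triad on D#.
In B major, D# is the mediant; the diatonic minor triad there is iii.
With F# in the bass the chord is in first inversion, so the figured bass is 6.

iii6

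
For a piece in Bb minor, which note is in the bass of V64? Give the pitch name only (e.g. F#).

C

V in Bb minor has root F; the chord is F-A-C.
The figure 64 means second inversion — the fifth is in the bass.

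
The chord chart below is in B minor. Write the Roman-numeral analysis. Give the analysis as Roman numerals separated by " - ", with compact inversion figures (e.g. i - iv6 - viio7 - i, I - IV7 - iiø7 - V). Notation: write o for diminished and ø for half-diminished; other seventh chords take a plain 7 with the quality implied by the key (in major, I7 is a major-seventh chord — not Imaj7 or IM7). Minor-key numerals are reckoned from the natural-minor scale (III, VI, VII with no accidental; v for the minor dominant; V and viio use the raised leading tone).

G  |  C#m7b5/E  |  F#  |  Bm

G has root G, degree 6 in B minor, so VI.
C#m7b5/E: root C# is the supertonic; half-diminished seventh chord there is iiø65.
F#: major triad on F# = scale degree 5 → V.
Bm has root B, degree 1 in B minor, so i.

VI - iiø65 - V - i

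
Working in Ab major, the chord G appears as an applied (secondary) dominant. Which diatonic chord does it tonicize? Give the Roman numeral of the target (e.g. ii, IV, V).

iii

The chord is a major triad on G.
A dominant resolves down a perfect fifth: G → C. In Ab major, C is scale degree 3, i.e. iii.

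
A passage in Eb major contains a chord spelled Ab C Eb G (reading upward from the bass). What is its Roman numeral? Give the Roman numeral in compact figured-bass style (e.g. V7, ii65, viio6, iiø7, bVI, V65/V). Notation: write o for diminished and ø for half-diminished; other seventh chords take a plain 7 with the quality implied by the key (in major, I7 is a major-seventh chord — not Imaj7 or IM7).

IV7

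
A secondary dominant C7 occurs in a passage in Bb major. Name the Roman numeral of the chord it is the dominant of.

V

The chord is a dominant seventh chord on C.
A dominant resolves down a perfect fifth: C → F. In Bb major, F is scale degree 5, i.e. V.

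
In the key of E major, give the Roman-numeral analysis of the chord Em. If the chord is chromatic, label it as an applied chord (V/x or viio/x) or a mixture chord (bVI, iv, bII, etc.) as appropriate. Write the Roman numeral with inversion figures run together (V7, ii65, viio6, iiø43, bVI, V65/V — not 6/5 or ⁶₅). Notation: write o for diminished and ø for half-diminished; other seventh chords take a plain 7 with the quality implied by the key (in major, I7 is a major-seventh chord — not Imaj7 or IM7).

i

Stacked in thirds the chord is E-G-B: a minor triad on E.
E is the first degree of E major. This is the minor tonic, borrowed from the parallel minor.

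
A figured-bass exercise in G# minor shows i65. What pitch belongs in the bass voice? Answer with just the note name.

i in G# minor has root G#; the chord is G#-B-D#-F#.
The figure 65 means first inversion — the third is in the bass.

B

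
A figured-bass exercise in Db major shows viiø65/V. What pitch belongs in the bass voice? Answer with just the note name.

Bb

The applied chord viiø65/V is rooted on G: G-Bb-Db-F.
The figure 65 means first inversion — the third is in the bass.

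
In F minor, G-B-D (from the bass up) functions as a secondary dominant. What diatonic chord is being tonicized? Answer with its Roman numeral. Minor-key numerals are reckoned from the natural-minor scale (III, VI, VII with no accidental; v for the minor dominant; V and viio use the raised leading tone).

V

The chord is a major triad on G.
A dominant resolves down a perfect fifth: G → C. In F minor, C is scale degree 5, i.e. V.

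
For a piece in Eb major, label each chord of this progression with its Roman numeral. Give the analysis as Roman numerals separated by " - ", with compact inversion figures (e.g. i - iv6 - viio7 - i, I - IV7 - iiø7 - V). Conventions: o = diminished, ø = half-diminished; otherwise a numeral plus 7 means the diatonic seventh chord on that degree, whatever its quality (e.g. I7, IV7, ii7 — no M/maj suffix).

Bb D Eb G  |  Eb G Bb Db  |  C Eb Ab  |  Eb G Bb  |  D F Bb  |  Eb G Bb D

I43 - V7/IV - IV6 - I - V6 - I7

Bb-D-Eb-G: major seventh chord on Eb = scale degree 1 → I43.
Eb-G-Bb-Db: chromatic; Eb is V of IV, so V7/IV.
C-Eb-Ab: root Ab is the subdominant; major triad there is IV6.
Eb-G-Bb: root Eb is the tonic; major triad there is I.
D-F-Bb has root Bb, degree 5 in Eb major, so V6.
Eb-G-Bb-D: root Eb is the tonic; major seventh chord there is I7.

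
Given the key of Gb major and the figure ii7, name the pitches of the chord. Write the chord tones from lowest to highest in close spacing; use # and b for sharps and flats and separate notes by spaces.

Ab Cb Eb Gb

In Gb major, the second degree is Ab, and the diatonic chord built there is a minor seventh chord.
Stacking thirds from Ab gives Ab-Cb-Eb-Gb.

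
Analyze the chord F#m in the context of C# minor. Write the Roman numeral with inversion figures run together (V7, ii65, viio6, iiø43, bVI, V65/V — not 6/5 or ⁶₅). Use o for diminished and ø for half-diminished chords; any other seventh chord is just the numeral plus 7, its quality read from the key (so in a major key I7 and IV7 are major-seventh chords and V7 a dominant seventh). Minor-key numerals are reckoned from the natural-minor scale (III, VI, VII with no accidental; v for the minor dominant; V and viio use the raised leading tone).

The pitches F#-A-C# form a minor triad rooted on F#.
In C# minor, F# is the subdominant; the diatonic minor triad there is iv.

iv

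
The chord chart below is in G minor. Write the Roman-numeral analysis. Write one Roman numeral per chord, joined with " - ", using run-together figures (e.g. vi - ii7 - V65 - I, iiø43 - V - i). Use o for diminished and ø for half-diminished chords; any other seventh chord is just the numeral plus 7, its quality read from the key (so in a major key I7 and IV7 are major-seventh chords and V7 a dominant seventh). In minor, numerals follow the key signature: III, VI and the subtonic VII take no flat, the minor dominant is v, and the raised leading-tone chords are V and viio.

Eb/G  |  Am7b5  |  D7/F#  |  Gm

VI6 - iiø7 - V65 - i

Eb/G: root Eb is the submediant; major triad there is VI6.
Am7b5: root A is the supertonic; half-diminished seventh chord there is iiø7.
D7/F# has root D, degree 5 in G minor, so V65.
Gm: minor triad on G = scale degree 1 → i.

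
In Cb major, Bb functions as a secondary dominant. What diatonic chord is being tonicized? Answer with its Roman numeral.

The chord is a major triad on Bb.
A dominant resolves down a perfect fifth: Bb → Eb. In Cb major, Eb is scale degree 3, i.e. iii.

iii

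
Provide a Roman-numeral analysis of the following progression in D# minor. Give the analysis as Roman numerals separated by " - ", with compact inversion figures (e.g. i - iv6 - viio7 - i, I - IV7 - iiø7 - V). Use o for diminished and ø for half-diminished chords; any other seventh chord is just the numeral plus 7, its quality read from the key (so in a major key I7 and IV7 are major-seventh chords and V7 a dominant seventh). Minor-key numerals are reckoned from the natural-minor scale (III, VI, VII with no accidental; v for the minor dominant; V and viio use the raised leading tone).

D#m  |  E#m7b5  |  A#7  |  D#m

i - iiø7 - V7 - i

D#m: root D# is the tonic; minor triad there is i.
E#m7b5 has root E#, degree 2 in D# minor, so iiø7.
A#7 has root A#, degree 5 in D# minor, so V7.
D#m has root D#, degree 1 in D# minor, so i.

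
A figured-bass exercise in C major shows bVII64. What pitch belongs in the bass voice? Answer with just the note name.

bVII in C major has root Bb; the chord is Bb-D-F.
The figure 64 means second inversion — the fifth is in the bass.

F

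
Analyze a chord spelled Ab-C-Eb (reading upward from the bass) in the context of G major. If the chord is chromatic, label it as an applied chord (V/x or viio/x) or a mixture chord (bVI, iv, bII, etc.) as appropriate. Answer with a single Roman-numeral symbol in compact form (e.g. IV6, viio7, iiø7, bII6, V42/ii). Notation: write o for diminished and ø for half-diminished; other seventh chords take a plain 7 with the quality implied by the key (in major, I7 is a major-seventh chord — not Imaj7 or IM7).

bII

Stacked in thirds the chord is Ab-C-Eb: a major triad on Ab.
Ab is the lowered second degree of G major (diatonic 2 would be A). This is the Neapolitan chord — a major triad on the lowered second degree.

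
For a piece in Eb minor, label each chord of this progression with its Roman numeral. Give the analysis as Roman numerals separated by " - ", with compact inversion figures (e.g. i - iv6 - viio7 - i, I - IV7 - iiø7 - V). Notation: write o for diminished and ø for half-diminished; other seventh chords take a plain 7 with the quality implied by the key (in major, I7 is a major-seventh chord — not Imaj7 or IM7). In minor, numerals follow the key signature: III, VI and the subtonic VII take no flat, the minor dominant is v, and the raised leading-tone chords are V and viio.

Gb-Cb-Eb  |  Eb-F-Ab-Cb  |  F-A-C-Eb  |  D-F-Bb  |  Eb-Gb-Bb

VI64 - iiø42 - V7/V - V6 - i

Gb-Cb-Eb: root Cb is the submediant; major triad there is VI64.
Eb-F-Ab-Cb: half-diminished seventh chord on F = scale degree 2 → iiø42.
F-A-C-Eb: chromatic; F is V of V, so V7/V.
D-F-Bb has root Bb, degree 5 in Eb minor, so V6.
Eb-Gb-Bb: root Eb is the tonic; minor triad there is i.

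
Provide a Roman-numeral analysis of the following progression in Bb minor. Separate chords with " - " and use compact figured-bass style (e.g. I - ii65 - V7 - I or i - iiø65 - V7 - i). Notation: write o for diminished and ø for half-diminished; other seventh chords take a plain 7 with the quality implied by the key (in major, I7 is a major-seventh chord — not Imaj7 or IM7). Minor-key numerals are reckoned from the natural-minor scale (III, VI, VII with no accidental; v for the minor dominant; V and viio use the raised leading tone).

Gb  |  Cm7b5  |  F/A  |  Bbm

VI - iiø7 - V6 - i

Gb: root Gb is the submediant; major triad there is VI.
Cm7b5: half-diminished seventh chord on C = scale degree 2 → iiø7.
F/A has root F, degree 5 in Bb minor, so V6.
Bbm has root Bb, degree 1 in Bb minor, so i.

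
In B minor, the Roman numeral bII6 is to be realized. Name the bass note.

E

bII in B minor has root C; the chord is C-E-G.
The figure 6 means first inversion — the third is in the bass.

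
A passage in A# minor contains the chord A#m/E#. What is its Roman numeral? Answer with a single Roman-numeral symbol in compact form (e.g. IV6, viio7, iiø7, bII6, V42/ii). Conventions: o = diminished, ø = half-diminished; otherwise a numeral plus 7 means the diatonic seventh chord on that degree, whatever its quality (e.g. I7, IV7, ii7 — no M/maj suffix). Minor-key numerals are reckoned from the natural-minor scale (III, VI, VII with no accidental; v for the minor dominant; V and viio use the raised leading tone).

i64

Stacked in thirds the chord is A#-C#-E#: a minor triad on A#.
In A# minor, A# is the tonic; the diatonic minor triad there is i.
With E# in the bass the chord is in second inversion, so the figured bass is 64.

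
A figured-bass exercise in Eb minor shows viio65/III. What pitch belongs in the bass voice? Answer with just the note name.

Ab

The applied chord viio65/III is rooted on F: F-Ab-Cb-Ebb.
The figure 65 means first inversion — the third is in the bass.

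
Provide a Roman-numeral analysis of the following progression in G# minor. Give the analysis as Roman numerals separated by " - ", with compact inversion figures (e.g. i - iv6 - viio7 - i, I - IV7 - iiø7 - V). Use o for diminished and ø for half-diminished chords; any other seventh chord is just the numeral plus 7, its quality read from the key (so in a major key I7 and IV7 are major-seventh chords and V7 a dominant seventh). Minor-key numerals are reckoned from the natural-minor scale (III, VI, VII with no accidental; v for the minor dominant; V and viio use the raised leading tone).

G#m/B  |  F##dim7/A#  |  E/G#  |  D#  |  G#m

i6 - viio65 - VI6 - V - i

G#m/B: root G# is the tonic; minor triad there is i6.
F##dim7/A# has root F##, degree 7 in G# minor, so viio65.
E/G# has root E, degree 6 in G# minor, so VI6.
D#: major triad on D# = scale degree 5 → V.
G#m has root G#, degree 1 in G# minor, so i.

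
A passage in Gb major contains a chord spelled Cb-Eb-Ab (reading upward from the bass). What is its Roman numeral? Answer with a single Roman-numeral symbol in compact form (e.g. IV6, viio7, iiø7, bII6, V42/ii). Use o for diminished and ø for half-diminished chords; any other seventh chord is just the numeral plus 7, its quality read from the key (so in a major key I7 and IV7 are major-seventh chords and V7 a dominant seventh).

The pitches Ab-Cb-Eb form a minor triad rooted on Ab.
Ab is scale degree 2 in Gb major, and a minor triad on that degree is written ii.
With Cb in the bass the chord is in first inversion, so the figured bass is 6.

ii6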